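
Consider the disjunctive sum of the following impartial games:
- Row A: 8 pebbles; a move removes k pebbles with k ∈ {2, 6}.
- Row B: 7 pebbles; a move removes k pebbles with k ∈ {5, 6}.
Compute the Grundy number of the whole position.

1

For row A, compute g(0), g(1), … with moves {2, 6}:
k:     0  1  2  3  4  5  6  7  8
g(k):  0  0  1  1  0  0  1  1  0
So g(8) = 0.
For row B, compute g(0), g(1), … with moves {5, 6}:
g(0) = mex{} = 0
g(1) = mex{} = 0
g(2) = mex{} = 0
g(3) = mex{} = 0
g(4) = mex{} = 0
g(5) = mex{0} = 1
g(6) = mex{0} = 1
g(7) = mex{0} = 1
So g(7) = 1.
The value of a disjunctive sum is the nim-sum of the parts.
Combined value = 0 ⊕ 1 = 1.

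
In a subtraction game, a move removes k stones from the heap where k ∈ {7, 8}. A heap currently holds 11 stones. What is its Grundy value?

Grundy values for subtraction set {7, 8}:
g(0) = mex{} = 0
g(1) = mex{} = 0
g(2) = mex{} = 0
g(3) = mex{} = 0
g(4) = mex{} = 0
g(5) = mex{} = 0
g(6) = mex{} = 0
g(7) = mex{0} = 1
g(8) = mex{0} = 1
g(9) = mex{0} = 1
g(10) = mex{0} = 1
g(11) = mex{0} = 1
So g(11) = 1.

1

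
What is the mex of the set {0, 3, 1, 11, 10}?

2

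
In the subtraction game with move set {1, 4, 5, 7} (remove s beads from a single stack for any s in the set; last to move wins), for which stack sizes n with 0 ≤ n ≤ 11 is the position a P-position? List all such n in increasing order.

0, 2, 8, 10

Compute g(0), g(1), … for moves {1, 4, 5, 7}:
g(0) = mex{} = 0
g(1) = mex{0} = 1
g(2) = mex{1} = 0
g(3) = mex{0} = 1
g(4) = mex{0,1} = 2
g(5) = mex{0,1,2} = 3
g(6) = mex{0,1,3} = 2
g(7) = mex{0,1,2} = 3
g(8) = mex{1,2,3} = 0
g(9) = mex{0,2,3} = 1
g(10) = mex{1,2,3} = 0
g(11) = mex{0,2,3} = 1
The P-positions (g = 0) in 0..11 are 0, 2, 8, 10.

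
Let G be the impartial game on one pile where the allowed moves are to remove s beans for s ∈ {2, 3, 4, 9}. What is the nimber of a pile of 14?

1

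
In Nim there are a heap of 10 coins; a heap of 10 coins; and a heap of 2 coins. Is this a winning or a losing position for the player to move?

Nim-sum: 10 XOR 10 XOR 2 = 2.
The nim-sum is 2 ≠ 0, so this is an N-position: the player to move can win.

Winning position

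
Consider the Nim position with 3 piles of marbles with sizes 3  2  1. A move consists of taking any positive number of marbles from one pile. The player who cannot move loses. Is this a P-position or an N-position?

P-position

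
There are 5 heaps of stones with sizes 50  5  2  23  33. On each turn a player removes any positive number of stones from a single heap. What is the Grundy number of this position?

Compute the nim-sum pairwise:
50 ⊕ 5 = 55
55 ⊕ 2 = 53
53 ⊕ 23 = 34
34 ⊕ 33 = 3

3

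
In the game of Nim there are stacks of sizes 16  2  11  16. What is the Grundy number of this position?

Write each in binary and XOR column by column:
  10000  (16)
  00010  (2)
  01011  (11)
  10000  (16)
  -----
  01001  (9)

9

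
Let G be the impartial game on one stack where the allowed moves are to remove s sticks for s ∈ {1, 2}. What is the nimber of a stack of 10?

1

Grundy values for subtraction set {1, 2}:
g(0) = mex{} = 0
g(1) = mex{0} = 1
g(2) = mex{0,1} = 2
g(3) = mex{1,2} = 0
g(4) = mex{0,2} = 1
g(5) = mex{0,1} = 2
g(6) = mex{1,2} = 0
g(7) = mex{0,2} = 1
g(8) = mex{0,1} = 2
g(9) = mex{1,2} = 0
g(10) = mex{0,2} = 1
So g(10) = 1.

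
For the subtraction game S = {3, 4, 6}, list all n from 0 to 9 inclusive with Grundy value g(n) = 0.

0, 1, 2, 9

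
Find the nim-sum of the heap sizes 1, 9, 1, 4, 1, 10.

6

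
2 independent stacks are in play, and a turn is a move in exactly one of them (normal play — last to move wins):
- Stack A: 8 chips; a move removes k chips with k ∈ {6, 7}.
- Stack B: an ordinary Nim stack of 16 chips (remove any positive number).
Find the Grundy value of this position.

For stack A, compute g(0), g(1), … with moves {6, 7}:
k:     0  1  2  3  4  5  6  7  8
g(k):  0  0  0  0  0  0  1  1  1
So g(8) = 1.
Stack B is a plain Nim stack of size 16, so its Grundy value is 16.
By the Sprague-Grundy theorem, the Grundy value of a sum of independent games is the XOR of the component values.
Combined value = 1 XOR 16 = 17.

17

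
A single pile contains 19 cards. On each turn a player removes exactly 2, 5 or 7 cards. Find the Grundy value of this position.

3

Compute g(0), g(1), … for moves {2, 5, 7}:
k:     0  1  2  3  4  5  6  7  8  9 10 11 12 13 14 15 16 17 18 19
g(k):  0  0  1  1  0  2  1  3  2  2  0  3  1  0  0  1  1  2  2  3
So g(19) = 3.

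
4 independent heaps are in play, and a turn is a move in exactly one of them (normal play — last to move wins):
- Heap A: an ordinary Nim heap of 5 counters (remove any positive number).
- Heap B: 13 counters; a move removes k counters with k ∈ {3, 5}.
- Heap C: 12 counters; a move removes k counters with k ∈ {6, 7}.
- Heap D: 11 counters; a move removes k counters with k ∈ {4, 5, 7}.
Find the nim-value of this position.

6

Heap A is a plain Nim heap of size 5, so its Grundy value is 5.
Build the Grundy sequence for heap B with g(k) = mex{g(k−s) : s ∈ {3, 5}, s ≤ k}:
k:     0  1  2  3  4  5  6  7  8  9 10 11 12 13
g(k):  0  0  0  1  1  1  2  2  0  0  0  1  1  1
So g(13) = 1.
Grundy values for heap C (subtraction set {6, 7}):
g(0) = mex{} = 0
g(1) = mex{} = 0
g(2) = mex{} = 0
g(3) = mex{} = 0
g(4) = mex{} = 0
g(5) = mex{} = 0
g(6) = mex{0} = 1
g(7) = mex{0} = 1
g(8) = mex{0} = 1
g(9) = mex{0} = 1
g(10) = mex{0} = 1
g(11) = mex{0} = 1
g(12) = mex{0,1} = 2
So g(12) = 2.
Grundy values for heap D (subtraction set {4, 5, 7}):
g(0) = mex{} = 0
g(1) = mex{} = 0
g(2) = mex{} = 0
g(3) = mex{} = 0
g(4) = mex{0} = 1
g(5) = mex{0} = 1
g(6) = mex{0} = 1
g(7) = mex{0} = 1
g(8) = mex{0,1} = 2
g(9) = mex{0,1} = 2
g(10) = mex{0,1} = 2
g(11) = mex{1} = 0
So g(11) = 0.
By the Sprague-Grundy theorem, the Grundy value of a sum of independent games is the XOR of the component values.
Combined value = 5 XOR 1 XOR 2 XOR 0 = 6.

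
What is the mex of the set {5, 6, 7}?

0 is not in the set, so the mex is 0.

0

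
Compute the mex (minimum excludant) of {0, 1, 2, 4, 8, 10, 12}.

3

The values 0, 1, 2 are all present; 3 is the first non-negative integer missing from the set.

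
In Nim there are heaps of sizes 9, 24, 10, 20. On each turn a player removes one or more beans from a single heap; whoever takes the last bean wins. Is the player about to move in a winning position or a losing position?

Winning position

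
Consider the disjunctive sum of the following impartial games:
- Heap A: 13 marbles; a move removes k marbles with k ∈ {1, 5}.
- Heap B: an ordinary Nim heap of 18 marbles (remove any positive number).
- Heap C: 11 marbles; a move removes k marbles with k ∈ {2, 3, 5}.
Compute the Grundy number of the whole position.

For heap A, compute g(0), g(1), … with moves {1, 5}:
k:     0  1  2  3  4  5  6  7  8  9 10 11 12 13
g(k):  0  1  0  1  0  1  0  1  0  1  0  1  0  1
So g(13) = 1.
Heap B is a plain Nim heap of size 18, so its Grundy value is 18.
Build the Grundy sequence for heap C with g(k) = mex{g(k−s) : s ∈ {2, 3, 5}, s ≤ k}:
g(0) = mex{} = 0
g(1) = mex{} = 0
g(2) = mex{0} = 1
g(3) = mex{0} = 1
g(4) = mex{0,1} = 2
g(5) = mex{0,1} = 2
g(6) = mex{0,1,2} = 3
g(7) = mex{1,2} = 0
g(8) = mex{1,2,3} = 0
g(9) = mex{0,2,3} = 1
g(10) = mex{0,2} = 1
g(11) = mex{0,1,3} = 2
So g(11) = 2.
The value of a disjunctive sum is the nim-sum of the parts.
Combined value = 1 XOR 18 XOR 2 = 17.

17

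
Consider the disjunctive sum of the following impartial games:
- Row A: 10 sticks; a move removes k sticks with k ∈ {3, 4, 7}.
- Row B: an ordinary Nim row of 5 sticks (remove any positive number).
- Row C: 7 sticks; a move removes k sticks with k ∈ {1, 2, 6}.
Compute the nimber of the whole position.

5

For row A, compute g(0), g(1), … with moves {3, 4, 7}:
k:     0  1  2  3  4  5  6  7  8  9 10
g(k):  0  0  0  1  1  1  2  2  2  3  0
So g(10) = 0.
Row B is a plain Nim row of size 5, so its Grundy value is 5.
For row C, compute g(0), g(1), … with moves {1, 2, 6}:
g(0) = mex{} = 0
g(1) = mex{0} = 1
g(2) = mex{0,1} = 2
g(3) = mex{1,2} = 0
g(4) = mex{0,2} = 1
g(5) = mex{0,1} = 2
g(6) = mex{0,1,2} = 3
g(7) = mex{1,2,3} = 0
So g(7) = 0.
By the Sprague-Grundy theorem, the Grundy value of a sum of independent games is the XOR of the component values.
Combined value = 0 XOR 5 XOR 0 = 5.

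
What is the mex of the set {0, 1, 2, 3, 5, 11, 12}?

The values 0, 1, 2, 3 are all present; 4 is the first non-negative integer missing from the set.

4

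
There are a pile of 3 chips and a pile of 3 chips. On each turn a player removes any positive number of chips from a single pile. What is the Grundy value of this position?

0

Compute the nim-sum pairwise:
3 ⊕ 3 = 0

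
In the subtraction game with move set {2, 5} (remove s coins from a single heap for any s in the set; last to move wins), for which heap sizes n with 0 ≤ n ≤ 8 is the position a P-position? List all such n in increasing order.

0, 1, 4, 7, 8

Compute g(0), g(1), … for moves {2, 5}:
g(0) = mex{} = 0
g(1) = mex{} = 0
g(2) = mex{0} = 1
g(3) = mex{0} = 1
g(4) = mex{1} = 0
g(5) = mex{0,1} = 2
g(6) = mex{0} = 1
g(7) = mex{1,2} = 0
g(8) = mex{1} = 0
The P-positions (g = 0) in 0..8 are 0, 1, 4, 7, 8.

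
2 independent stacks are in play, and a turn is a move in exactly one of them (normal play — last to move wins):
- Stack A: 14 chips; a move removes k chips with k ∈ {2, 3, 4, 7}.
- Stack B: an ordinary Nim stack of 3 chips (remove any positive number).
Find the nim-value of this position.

2

Build the Grundy sequence for stack A with g(k) = mex{g(k−s) : s ∈ {2, 3, 4, 7}, s ≤ k}:
g(0) = mex{} = 0
g(1) = mex{} = 0
g(2) = mex{0} = 1
g(3) = mex{0} = 1
g(4) = mex{0,1} = 2
g(5) = mex{0,1} = 2
g(6) = mex{1,2} = 0
g(7) = mex{0,1,2} = 3
g(8) = mex{0,2} = 1
g(9) = mex{0,1,2,3} = 4
g(10) = mex{0,1,3} = 2
g(11) = mex{1,2,3,4} = 0
g(12) = mex{1,2,4} = 0
g(13) = mex{0,2,4} = 1
g(14) = mex{0,2,3} = 1
So g(14) = 1.
Stack B is a plain Nim stack of size 3, so its Grundy value is 3.
The value of a disjunctive sum is the nim-sum of the parts.
Combined value = 1 XOR 3 = 2.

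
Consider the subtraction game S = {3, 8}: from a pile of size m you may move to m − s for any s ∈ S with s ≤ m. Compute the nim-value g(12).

0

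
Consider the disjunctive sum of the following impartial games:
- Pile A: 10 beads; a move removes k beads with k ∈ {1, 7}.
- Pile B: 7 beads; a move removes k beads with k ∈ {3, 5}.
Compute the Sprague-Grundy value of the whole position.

2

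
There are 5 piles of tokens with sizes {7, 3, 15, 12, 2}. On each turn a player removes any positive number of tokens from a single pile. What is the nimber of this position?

Compute the nim-sum pairwise:
7 XOR 3 = 4
4 XOR 15 = 11
11 XOR 12 = 7
7 XOR 2 = 5

5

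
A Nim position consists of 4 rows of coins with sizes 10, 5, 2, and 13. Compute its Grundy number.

Compute the nim-sum pairwise:
10 ⊕ 5 = 15
15 ⊕ 2 = 13
13 ⊕ 13 = 0

0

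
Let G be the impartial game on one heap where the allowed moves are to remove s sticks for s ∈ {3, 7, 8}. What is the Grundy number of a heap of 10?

3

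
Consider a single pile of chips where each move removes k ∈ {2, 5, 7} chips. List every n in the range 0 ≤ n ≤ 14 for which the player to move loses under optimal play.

0, 1, 4, 10, 13, 14

Grundy values for subtraction set {2, 5, 7}:
g(0) = mex{} = 0
g(1) = mex{} = 0
g(2) = mex{0} = 1
g(3) = mex{0} = 1
g(4) = mex{1} = 0
g(5) = mex{0,1} = 2
g(6) = mex{0} = 1
g(7) = mex{0,1,2} = 3
g(8) = mex{0,1} = 2
g(9) = mex{0,1,3} = 2
g(10) = mex{1,2} = 0
g(11) = mex{0,1,2} = 3
g(12) = mex{0,2,3} = 1
g(13) = mex{1,2,3} = 0
g(14) = mex{1,2,3} = 0
The P-positions (g = 0) in 0..14 are 0, 1, 4, 10, 13, 14.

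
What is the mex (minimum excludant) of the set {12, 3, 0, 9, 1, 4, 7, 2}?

5

The values 0, 1, 2, 3, 4 are all present; 5 is the first non-negative integer missing from the set.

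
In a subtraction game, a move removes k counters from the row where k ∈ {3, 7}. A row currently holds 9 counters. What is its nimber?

Build the Grundy sequence with g(k) = mex{g(k−s) : s ∈ {3, 7}, s ≤ k}:
g(0) = mex{} = 0
g(1) = mex{} = 0
g(2) = mex{} = 0
g(3) = mex{0} = 1
g(4) = mex{0} = 1
g(5) = mex{0} = 1
g(6) = mex{1} = 0
g(7) = mex{0,1} = 2
g(8) = mex{0,1} = 2
g(9) = mex{0} = 1
So g(9) = 1.

1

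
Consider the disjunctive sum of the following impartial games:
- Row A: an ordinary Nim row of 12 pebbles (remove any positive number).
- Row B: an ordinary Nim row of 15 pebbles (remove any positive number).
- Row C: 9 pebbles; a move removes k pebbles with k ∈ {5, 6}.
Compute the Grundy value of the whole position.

Row A is a plain Nim row of size 12, so its Grundy value is 12.
Row B is a plain Nim row of size 15, so its Grundy value is 15.
For row C, compute g(0), g(1), … with moves {5, 6}:
g(0) = mex{} = 0
g(1) = mex{} = 0
g(2) = mex{} = 0
g(3) = mex{} = 0
g(4) = mex{} = 0
g(5) = mex{0} = 1
g(6) = mex{0} = 1
g(7) = mex{0} = 1
g(8) = mex{0} = 1
g(9) = mex{0} = 1
So g(9) = 1.
By the Sprague-Grundy theorem, the Grundy value of a sum of independent games is the XOR of the component values.
Combined value = 12 XOR 15 XOR 1 = 2.

2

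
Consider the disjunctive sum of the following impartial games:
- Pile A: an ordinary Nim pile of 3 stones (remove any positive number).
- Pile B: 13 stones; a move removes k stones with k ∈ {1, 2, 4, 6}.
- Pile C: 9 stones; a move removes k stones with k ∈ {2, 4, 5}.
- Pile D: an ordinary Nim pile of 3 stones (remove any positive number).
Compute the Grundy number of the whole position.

Pile A is a plain Nim pile of size 3, so its Grundy value is 3.
Build the Grundy sequence for pile B with g(k) = mex{g(k−s) : s ∈ {1, 2, 4, 6}, s ≤ k}:
g(0) = mex{} = 0
g(1) = mex{0} = 1
g(2) = mex{0,1} = 2
g(3) = mex{1,2} = 0
g(4) = mex{0,2} = 1
g(5) = mex{0,1} = 2
g(6) = mex{0,1,2} = 3
g(7) = mex{0,1,2,3} = 4
g(8) = mex{1,2,3,4} = 0
g(9) = mex{0,2,4} = 1
g(10) = mex{0,1,3} = 2
g(11) = mex{1,2,4} = 0
g(12) = mex{0,2,3} = 1
g(13) = mex{0,1,4} = 2
So g(13) = 2.
For pile C, compute g(0), g(1), … with moves {2, 4, 5}:
g(0) = mex{} = 0
g(1) = mex{} = 0
g(2) = mex{0} = 1
g(3) = mex{0} = 1
g(4) = mex{0,1} = 2
g(5) = mex{0,1} = 2
g(6) = mex{0,1,2} = 3
g(7) = mex{1,2} = 0
g(8) = mex{1,2,3} = 0
g(9) = mex{0,2} = 1
So g(9) = 1.
Pile D is a plain Nim pile of size 3, so its Grundy value is 3.
The value of a disjunctive sum is the nim-sum of the parts.
Combined value = 3 XOR 2 XOR 1 XOR 3 = 3.

3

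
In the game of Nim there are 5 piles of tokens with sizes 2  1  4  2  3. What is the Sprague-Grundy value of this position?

Bitwise XOR of the heap sizes:
  010  (2)
  001  (1)
  100  (4)
  010  (2)
  011  (3)
  ---
  110  (6)

6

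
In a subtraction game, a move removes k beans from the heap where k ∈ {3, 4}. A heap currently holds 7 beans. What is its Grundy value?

0

Grundy values for subtraction set {3, 4}:
g(0) = mex{} = 0
g(1) = mex{} = 0
g(2) = mex{} = 0
g(3) = mex{0} = 1
g(4) = mex{0} = 1
g(5) = mex{0} = 1
g(6) = mex{0,1} = 2
g(7) = mex{1} = 0
So g(7) = 0.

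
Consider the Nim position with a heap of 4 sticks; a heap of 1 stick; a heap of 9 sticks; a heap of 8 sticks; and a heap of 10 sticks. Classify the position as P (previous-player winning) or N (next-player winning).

N-position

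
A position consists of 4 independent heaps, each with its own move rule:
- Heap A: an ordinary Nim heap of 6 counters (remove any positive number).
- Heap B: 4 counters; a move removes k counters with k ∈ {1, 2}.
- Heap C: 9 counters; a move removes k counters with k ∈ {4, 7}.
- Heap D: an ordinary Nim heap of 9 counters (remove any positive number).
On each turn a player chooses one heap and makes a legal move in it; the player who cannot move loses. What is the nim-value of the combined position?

12

Heap A is a plain Nim heap of size 6, so its Grundy value is 6.
Grundy values for heap B (subtraction set {1, 2}):
g(0) = mex{} = 0
g(1) = mex{0} = 1
g(2) = mex{0,1} = 2
g(3) = mex{1,2} = 0
g(4) = mex{0,2} = 1
So g(4) = 1.
Grundy values for heap C (subtraction set {4, 7}):
g(0) = mex{} = 0
g(1) = mex{} = 0
g(2) = mex{} = 0
g(3) = mex{} = 0
g(4) = mex{0} = 1
g(5) = mex{0} = 1
g(6) = mex{0} = 1
g(7) = mex{0} = 1
g(8) = mex{0,1} = 2
g(9) = mex{0,1} = 2
So g(9) = 2.
Heap D is a plain Nim heap of size 9, so its Grundy value is 9.
By the Sprague-Grundy theorem, the Grundy value of a sum of independent games is the XOR of the component values.
Combined value = 6 ⊕ 1 ⊕ 2 ⊕ 9 = 12.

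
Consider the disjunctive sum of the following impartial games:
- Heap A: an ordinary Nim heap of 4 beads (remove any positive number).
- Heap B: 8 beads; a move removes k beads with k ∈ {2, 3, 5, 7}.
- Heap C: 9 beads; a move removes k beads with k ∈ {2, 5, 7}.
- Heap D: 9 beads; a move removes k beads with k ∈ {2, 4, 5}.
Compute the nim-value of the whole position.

3

Heap A is a plain Nim heap of size 4, so its Grundy value is 4.
Grundy values for heap B (subtraction set {2, 3, 5, 7}):
g(0) = mex{} = 0
g(1) = mex{} = 0
g(2) = mex{0} = 1
g(3) = mex{0} = 1
g(4) = mex{0,1} = 2
g(5) = mex{0,1} = 2
g(6) = mex{0,1,2} = 3
g(7) = mex{0,1,2} = 3
g(8) = mex{0,1,2,3} = 4
So g(8) = 4.
Grundy values for heap C (subtraction set {2, 5, 7}):
k:     0  1  2  3  4  5  6  7  8  9
g(k):  0  0  1  1  0  2  1  3  2  2
So g(9) = 2.
Grundy values for heap D (subtraction set {2, 4, 5}):
g(0) = mex{} = 0
g(1) = mex{} = 0
g(2) = mex{0} = 1
g(3) = mex{0} = 1
g(4) = mex{0,1} = 2
g(5) = mex{0,1} = 2
g(6) = mex{0,1,2} = 3
g(7) = mex{1,2} = 0
g(8) = mex{1,2,3} = 0
g(9) = mex{0,2} = 1
So g(9) = 1.
By the Sprague-Grundy theorem, the Grundy value of a sum of independent games is the XOR of the component values.
Combined value = 4 ⊕ 4 ⊕ 2 ⊕ 1 = 3.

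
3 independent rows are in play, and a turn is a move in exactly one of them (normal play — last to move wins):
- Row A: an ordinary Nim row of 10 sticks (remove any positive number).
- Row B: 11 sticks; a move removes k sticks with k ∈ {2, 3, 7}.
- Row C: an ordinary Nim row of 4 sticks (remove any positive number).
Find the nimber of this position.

14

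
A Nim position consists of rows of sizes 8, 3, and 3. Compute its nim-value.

8

Nim-sum: 8 XOR 3 XOR 3 = 8.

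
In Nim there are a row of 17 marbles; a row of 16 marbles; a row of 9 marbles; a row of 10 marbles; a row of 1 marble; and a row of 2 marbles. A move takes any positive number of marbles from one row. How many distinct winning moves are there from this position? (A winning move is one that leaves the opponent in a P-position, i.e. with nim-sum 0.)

3

Bitwise XOR of the heap sizes:
  10001  (17)
  10000  (16)
  01001  (9)
  01010  (10)
  00001  (1)
  00010  (2)
  -----
  00001  (1)
The overall nim-sum is X = 1. A row of size p has a winning move iff p XOR X < p (reduce it to p XOR X).
  17: 17 XOR 1 = 16 < 17 — winning move (to 16).
  16: 16 XOR 1 = 17 ≥ 16 — no move.
  9: 9 XOR 1 = 8 < 9 — winning move (to 8).
  10: 10 XOR 1 = 11 ≥ 10 — no move.
  1: 1 XOR 1 = 0 < 1 — winning move (to 0).
  2: 2 XOR 1 = 3 ≥ 2 — no move.
That gives 3 winning moves.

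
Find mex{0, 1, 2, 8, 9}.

3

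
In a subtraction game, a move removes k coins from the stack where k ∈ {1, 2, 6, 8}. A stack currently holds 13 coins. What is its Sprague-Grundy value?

Compute g(0), g(1), … for moves {1, 2, 6, 8}:
g(0) = mex{} = 0
g(1) = mex{0} = 1
g(2) = mex{0,1} = 2
g(3) = mex{1,2} = 0
g(4) = mex{0,2} = 1
g(5) = mex{0,1} = 2
g(6) = mex{0,1,2} = 3
g(7) = mex{1,2,3} = 0
g(8) = mex{0,2,3} = 1
g(9) = mex{0,1} = 2
g(10) = mex{1,2} = 0
g(11) = mex{0,2} = 1
g(12) = mex{0,1,3} = 2
g(13) = mex{0,1,2} = 3
So g(13) = 3.

3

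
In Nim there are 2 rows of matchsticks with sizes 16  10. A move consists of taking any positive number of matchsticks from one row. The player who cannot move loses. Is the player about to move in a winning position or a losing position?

Winning position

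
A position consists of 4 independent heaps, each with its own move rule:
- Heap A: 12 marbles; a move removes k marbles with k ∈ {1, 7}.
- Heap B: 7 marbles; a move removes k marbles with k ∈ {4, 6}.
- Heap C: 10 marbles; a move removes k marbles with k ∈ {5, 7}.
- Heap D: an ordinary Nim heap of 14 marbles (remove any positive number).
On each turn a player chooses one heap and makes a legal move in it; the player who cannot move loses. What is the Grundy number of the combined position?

Grundy values for heap A (subtraction set {1, 7}):
k:     0  1  2  3  4  5  6  7  8  9 10 11 12
g(k):  0  1  0  1  0  1  0  1  0  1  0  1  0
So g(12) = 0.
For heap B, compute g(0), g(1), … with moves {4, 6}:
g(0) = mex{} = 0
g(1) = mex{} = 0
g(2) = mex{} = 0
g(3) = mex{} = 0
g(4) = mex{0} = 1
g(5) = mex{0} = 1
g(6) = mex{0} = 1
g(7) = mex{0} = 1
So g(7) = 1.
For heap C, compute g(0), g(1), … with moves {5, 7}:
k:     0  1  2  3  4  5  6  7  8  9 10
g(k):  0  0  0  0  0  1  1  1  1  1  2
So g(10) = 2.
Heap D is a plain Nim heap of size 14, so its Grundy value is 14.
The value of a disjunctive sum is the nim-sum of the parts.
Combined value = 0 XOR 1 XOR 2 XOR 14 = 13.

13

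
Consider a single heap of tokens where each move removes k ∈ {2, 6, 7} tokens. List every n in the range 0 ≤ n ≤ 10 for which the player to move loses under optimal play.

Build the Grundy sequence with g(k) = mex{g(k−s) : s ∈ {2, 6, 7}, s ≤ k}:
g(0) = mex{} = 0
g(1) = mex{} = 0
g(2) = mex{0} = 1
g(3) = mex{0} = 1
g(4) = mex{1} = 0
g(5) = mex{1} = 0
g(6) = mex{0} = 1
g(7) = mex{0} = 1
g(8) = mex{0,1} = 2
g(9) = mex{1} = 0
g(10) = mex{0,1,2} = 3
The P-positions (g = 0) in 0..10 are 0, 1, 4, 5, 9.

0, 1, 4, 5, 9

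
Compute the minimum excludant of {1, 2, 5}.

0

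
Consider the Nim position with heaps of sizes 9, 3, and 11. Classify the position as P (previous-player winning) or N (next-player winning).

N-position

Compute the nim-sum pairwise:
9 XOR 3 = 10
10 XOR 11 = 1
The nim-sum is 1 ≠ 0, so this is an N-position: the player to move can win.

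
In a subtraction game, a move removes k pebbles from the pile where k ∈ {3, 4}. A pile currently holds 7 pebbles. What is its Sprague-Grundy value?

0

Compute g(0), g(1), … for moves {3, 4}:
g(0) = mex{} = 0
g(1) = mex{} = 0
g(2) = mex{} = 0
g(3) = mex{0} = 1
g(4) = mex{0} = 1
g(5) = mex{0} = 1
g(6) = mex{0,1} = 2
g(7) = mex{1} = 0
So g(7) = 0.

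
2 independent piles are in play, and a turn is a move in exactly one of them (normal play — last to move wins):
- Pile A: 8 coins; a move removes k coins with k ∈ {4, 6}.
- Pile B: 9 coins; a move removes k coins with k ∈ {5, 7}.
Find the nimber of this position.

3

For pile A, compute g(0), g(1), … with moves {4, 6}:
k:     0  1  2  3  4  5  6  7  8
g(k):  0  0  0  0  1  1  1  1  2
So g(8) = 2.
Grundy values for pile B (subtraction set {5, 7}):
k:     0  1  2  3  4  5  6  7  8  9
g(k):  0  0  0  0  0  1  1  1  1  1
So g(9) = 1.
By the Sprague-Grundy theorem, the Grundy value of a sum of independent games is the XOR of the component values.
Combined value = 2 ⊕ 1 = 3.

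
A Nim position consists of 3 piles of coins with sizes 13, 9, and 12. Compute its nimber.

Nim-sum: 13 XOR 9 XOR 12 = 8.

8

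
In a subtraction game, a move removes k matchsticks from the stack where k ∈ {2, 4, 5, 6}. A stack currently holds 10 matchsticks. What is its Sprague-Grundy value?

1

Grundy values for subtraction set {2, 4, 5, 6}:
k:     0  1  2  3  4  5  6  7  8  9 10
g(k):  0  0  1  1  2  2  3  3  0  0  1
So g(10) = 1.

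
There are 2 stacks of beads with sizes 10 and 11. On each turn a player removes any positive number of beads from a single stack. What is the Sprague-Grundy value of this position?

1

Nim-sum: 10 ^ 11 = 1.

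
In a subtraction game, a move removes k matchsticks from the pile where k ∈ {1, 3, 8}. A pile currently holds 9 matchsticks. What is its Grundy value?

Compute g(0), g(1), … for moves {1, 3, 8}:
g(0) = mex{} = 0
g(1) = mex{0} = 1
g(2) = mex{1} = 0
g(3) = mex{0} = 1
g(4) = mex{1} = 0
g(5) = mex{0} = 1
g(6) = mex{1} = 0
g(7) = mex{0} = 1
g(8) = mex{0,1} = 2
g(9) = mex{0,1,2} = 3
So g(9) = 3.

3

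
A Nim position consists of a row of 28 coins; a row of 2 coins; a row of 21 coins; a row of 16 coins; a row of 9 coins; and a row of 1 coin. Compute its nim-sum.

Write each in binary and XOR column by column:
  11100  (28)
  00010  (2)
  10101  (21)
  10000  (16)
  01001  (9)
  00001  (1)
  -----
  10011  (19)

19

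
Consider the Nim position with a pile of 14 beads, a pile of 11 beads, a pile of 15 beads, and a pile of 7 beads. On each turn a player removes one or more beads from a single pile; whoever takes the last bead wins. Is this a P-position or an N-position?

Bitwise XOR of the heap sizes:
  1110  (14)
  1011  (11)
  1111  (15)
  0111  (7)
  ----
  1101  (13)
The nim-sum is 13 ≠ 0, so this is an N-position: the player to move can win.

N-position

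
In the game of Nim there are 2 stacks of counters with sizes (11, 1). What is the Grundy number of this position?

Bitwise XOR of the heap sizes:
  1011  (11)
  0001  (1)
  ----
  1010  (10)

10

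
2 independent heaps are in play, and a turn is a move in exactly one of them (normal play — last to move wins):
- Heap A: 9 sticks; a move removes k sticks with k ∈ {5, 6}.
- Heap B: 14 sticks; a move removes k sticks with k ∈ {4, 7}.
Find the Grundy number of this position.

1

Grundy values for heap A (subtraction set {5, 6}):
k:     0  1  2  3  4  5  6  7  8  9
g(k):  0  0  0  0  0  1  1  1  1  1
So g(9) = 1.
Build the Grundy sequence for heap B with g(k) = mex{g(k−s) : s ∈ {4, 7}, s ≤ k}:
g(0) = mex{} = 0
g(1) = mex{} = 0
g(2) = mex{} = 0
g(3) = mex{} = 0
g(4) = mex{0} = 1
g(5) = mex{0} = 1
g(6) = mex{0} = 1
g(7) = mex{0} = 1
g(8) = mex{0,1} = 2
g(9) = mex{0,1} = 2
g(10) = mex{0,1} = 2
g(11) = mex{1} = 0
g(12) = mex{1,2} = 0
g(13) = mex{1,2} = 0
g(14) = mex{1,2} = 0
So g(14) = 0.
The value of a disjunctive sum is the nim-sum of the parts.
Combined value = 1 XOR 0 = 1.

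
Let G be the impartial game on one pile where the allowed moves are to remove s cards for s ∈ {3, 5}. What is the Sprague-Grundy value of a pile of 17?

0

Build the Grundy sequence with g(k) = mex{g(k−s) : s ∈ {3, 5}, s ≤ k}:
k:     0  1  2  3  4  5  6  7  8  9 10 11 12 13 14 15 16 17
g(k):  0  0  0  1  1  1  2  2  0  0  0  1  1  1  2  2  0  0
So g(17) = 0.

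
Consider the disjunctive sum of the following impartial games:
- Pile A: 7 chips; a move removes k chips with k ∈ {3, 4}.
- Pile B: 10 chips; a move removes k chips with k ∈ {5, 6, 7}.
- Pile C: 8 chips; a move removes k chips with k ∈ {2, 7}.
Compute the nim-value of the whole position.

For pile A, compute g(0), g(1), … with moves {3, 4}:
k:     0  1  2  3  4  5  6  7
g(k):  0  0  0  1  1  1  2  0
So g(7) = 0.
Grundy values for pile B (subtraction set {5, 6, 7}):
k:     0  1  2  3  4  5  6  7  8  9 10
g(k):  0  0  0  0  0  1  1  1  1  1  2
So g(10) = 2.
Build the Grundy sequence for pile C with g(k) = mex{g(k−s) : s ∈ {2, 7}, s ≤ k}:
g(0) = mex{} = 0
g(1) = mex{} = 0
g(2) = mex{0} = 1
g(3) = mex{0} = 1
g(4) = mex{1} = 0
g(5) = mex{1} = 0
g(6) = mex{0} = 1
g(7) = mex{0} = 1
g(8) = mex{0,1} = 2
So g(8) = 2.
The value of a disjunctive sum is the nim-sum of the parts.
Combined value = 0 XOR 2 XOR 2 = 0.

0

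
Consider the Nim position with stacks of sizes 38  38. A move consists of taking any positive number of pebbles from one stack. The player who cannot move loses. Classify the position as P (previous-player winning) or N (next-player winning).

Write each in binary and XOR column by column:
  100110  (38)
  100110  (38)
  ------
  000000  (0)
The nim-sum is 0, so this is a P-position: the player to move is in a losing position under optimal play.

P-position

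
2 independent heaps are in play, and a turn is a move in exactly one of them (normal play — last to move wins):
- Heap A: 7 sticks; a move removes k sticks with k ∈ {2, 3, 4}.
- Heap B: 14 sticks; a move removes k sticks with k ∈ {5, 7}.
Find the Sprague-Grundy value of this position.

Grundy values for heap A (subtraction set {2, 3, 4}):
k:     0  1  2  3  4  5  6  7
g(k):  0  0  1  1  2  2  0  0
So g(7) = 0.
For heap B, compute g(0), g(1), … with moves {5, 7}:
k:     0  1  2  3  4  5  6  7  8  9 10 11 12 13 14
g(k):  0  0  0  0  0  1  1  1  1  1  2  2  0  0  0
So g(14) = 0.
By the Sprague-Grundy theorem, the Grundy value of a sum of independent games is the XOR of the component values.
Combined value = 0 ⊕ 0 = 0.

0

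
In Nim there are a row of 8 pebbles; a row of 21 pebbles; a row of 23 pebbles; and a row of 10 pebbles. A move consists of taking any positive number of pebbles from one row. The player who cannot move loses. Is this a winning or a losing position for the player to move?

Losing position

Write each in binary and XOR column by column:
  01000  (8)
  10101  (21)
  10111  (23)
  01010  (10)
  -----
  00000  (0)
The nim-sum is 0, so this is a P-position: the player to move is in a losing position under optimal play.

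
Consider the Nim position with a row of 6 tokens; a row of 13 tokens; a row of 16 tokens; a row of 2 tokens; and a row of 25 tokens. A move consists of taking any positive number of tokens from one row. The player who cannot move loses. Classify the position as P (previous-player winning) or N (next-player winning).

Compute the nim-sum pairwise:
6 XOR 13 = 11
11 XOR 16 = 27
27 XOR 2 = 25
25 XOR 25 = 0
The nim-sum is 0, so this is a P-position: the player to move is in a losing position under optimal play.

P-position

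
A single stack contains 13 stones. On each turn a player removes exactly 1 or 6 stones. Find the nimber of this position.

Build the Grundy sequence with g(k) = mex{g(k−s) : s ∈ {1, 6}, s ≤ k}:
k:     0  1  2  3  4  5  6  7  8  9 10 11 12 13
g(k):  0  1  0  1  0  1  2  0  1  0  1  0  1  2
So g(13) = 2.

2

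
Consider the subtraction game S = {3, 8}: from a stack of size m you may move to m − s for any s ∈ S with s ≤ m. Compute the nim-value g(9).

1

Build the Grundy sequence with g(k) = mex{g(k−s) : s ∈ {3, 8}, s ≤ k}:
k:     0  1  2  3  4  5  6  7  8  9
g(k):  0  0  0  1  1  1  0  0  2  1
So g(9) = 1.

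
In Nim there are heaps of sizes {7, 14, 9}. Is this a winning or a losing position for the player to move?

Losing position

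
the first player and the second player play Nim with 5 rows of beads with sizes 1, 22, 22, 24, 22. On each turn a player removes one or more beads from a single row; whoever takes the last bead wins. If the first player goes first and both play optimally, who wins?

Bitwise XOR of the heap sizes:
  00001  (1)
  10110  (22)
  10110  (22)
  11000  (24)
  10110  (22)
  -----
  01111  (15)
The nim-sum is 15 ≠ 0, so this is an N-position: the player to move can win; the first player has a winning move.

the first player wins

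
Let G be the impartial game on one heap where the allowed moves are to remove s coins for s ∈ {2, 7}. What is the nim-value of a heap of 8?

Grundy values for subtraction set {2, 7}:
g(0) = mex{} = 0
g(1) = mex{} = 0
g(2) = mex{0} = 1
g(3) = mex{0} = 1
g(4) = mex{1} = 0
g(5) = mex{1} = 0
g(6) = mex{0} = 1
g(7) = mex{0} = 1
g(8) = mex{0,1} = 2
So g(8) = 2.

2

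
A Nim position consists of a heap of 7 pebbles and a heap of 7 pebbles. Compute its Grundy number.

0

Nim-sum: 7 ⊕ 7 = 0.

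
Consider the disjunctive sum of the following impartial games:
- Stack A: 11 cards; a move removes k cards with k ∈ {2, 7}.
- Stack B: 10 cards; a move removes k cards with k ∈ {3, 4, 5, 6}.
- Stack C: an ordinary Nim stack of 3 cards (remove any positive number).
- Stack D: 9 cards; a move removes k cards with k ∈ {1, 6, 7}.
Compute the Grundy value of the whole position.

1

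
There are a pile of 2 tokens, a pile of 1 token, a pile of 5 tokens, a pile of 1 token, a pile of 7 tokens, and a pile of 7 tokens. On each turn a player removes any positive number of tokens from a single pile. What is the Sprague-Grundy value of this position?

7

Bitwise XOR of the heap sizes:
  010  (2)
  001  (1)
  101  (5)
  001  (1)
  111  (7)
  111  (7)
  ---
  111  (7)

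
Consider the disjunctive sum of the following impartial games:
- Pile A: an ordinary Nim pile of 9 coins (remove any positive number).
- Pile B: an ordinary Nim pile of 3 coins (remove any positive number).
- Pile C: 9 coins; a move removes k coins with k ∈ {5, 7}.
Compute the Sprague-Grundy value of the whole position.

11

Pile A is a plain Nim pile of size 9, so its Grundy value is 9.
Pile B is a plain Nim pile of size 3, so its Grundy value is 3.
Grundy values for pile C (subtraction set {5, 7}):
k:     0  1  2  3  4  5  6  7  8  9
g(k):  0  0  0  0  0  1  1  1  1  1
So g(9) = 1.
The value of a disjunctive sum is the nim-sum of the parts.
Combined value = 9 XOR 3 XOR 1 = 11.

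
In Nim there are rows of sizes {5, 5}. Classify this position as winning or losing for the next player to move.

Nim-sum: 5 ^ 5 = 0.
The nim-sum is 0, so this is a P-position: the player to move is in a losing position under optimal play.

Losing position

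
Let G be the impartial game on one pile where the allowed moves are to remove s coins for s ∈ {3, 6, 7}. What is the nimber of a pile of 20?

0

Build the Grundy sequence with g(k) = mex{g(k−s) : s ∈ {3, 6, 7}, s ≤ k}:
k:     0  1  2  3  4  5  6  7  8  9 10 11 12 13 14 15 16 17 18 19 20
g(k):  0  0  0  1  1  1  2  2  2  3  0  0  0  1  1  1  2  2  2  3  0
So g(20) = 0.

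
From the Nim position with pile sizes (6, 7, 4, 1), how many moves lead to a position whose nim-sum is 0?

Nim-sum: 6 ⊕ 7 ⊕ 4 ⊕ 1 = 4.
The overall nim-sum is X = 4. A pile of size p has a winning move iff p XOR X < p (reduce it to p XOR X).
  6: 6 XOR 4 = 2 < 6 — winning move (to 2).
  7: 7 XOR 4 = 3 < 7 — winning move (to 3).
  4: 4 XOR 4 = 0 < 4 — winning move (to 0).
  1: 1 XOR 4 = 5 ≥ 1 — no move.
That gives 3 winning moves.

3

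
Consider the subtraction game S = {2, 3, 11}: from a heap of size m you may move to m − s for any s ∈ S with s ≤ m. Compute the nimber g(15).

Build the Grundy sequence with g(k) = mex{g(k−s) : s ∈ {2, 3, 11}, s ≤ k}:
k:     0  1  2  3  4  5  6  7  8  9 10 11 12 13 14 15
g(k):  0  0  1  1  2  0  0  1  1  2  0  3  1  2  0  0
So g(15) = 0.

0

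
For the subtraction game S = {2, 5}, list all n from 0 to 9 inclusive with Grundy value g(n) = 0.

Build the Grundy sequence with g(k) = mex{g(k−s) : s ∈ {2, 5}, s ≤ k}:
k:     0  1  2  3  4  5  6  7  8  9
g(k):  0  0  1  1  0  2  1  0  0  1
The P-positions (g = 0) in 0..9 are 0, 1, 4, 7, 8.

0, 1, 4, 7, 8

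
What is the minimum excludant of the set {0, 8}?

0 is in the set but 1 is not, so the mex is 1.

1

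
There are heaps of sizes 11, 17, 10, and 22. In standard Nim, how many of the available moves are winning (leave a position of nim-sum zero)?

1

Nim-sum: 11 ⊕ 17 ⊕ 10 ⊕ 22 = 6.
The overall nim-sum is X = 6. A heap of size p has a winning move iff p XOR X < p (reduce it to p XOR X).
  11: 11 XOR 6 = 13 ≥ 11 — no move.
  17: 17 XOR 6 = 23 ≥ 17 — no move.
  10: 10 XOR 6 = 12 ≥ 10 — no move.
  22: 22 XOR 6 = 16 < 22 — winning move (to 16).
That gives 1 winning move.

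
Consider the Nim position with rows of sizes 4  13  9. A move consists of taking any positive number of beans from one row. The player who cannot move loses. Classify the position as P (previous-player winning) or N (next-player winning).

P-position

Write each in binary and XOR column by column:
  0100  (4)
  1101  (13)
  1001  (9)
  ----
  0000  (0)
The nim-sum is 0, so this is a P-position: the player to move is in a losing position under optimal play.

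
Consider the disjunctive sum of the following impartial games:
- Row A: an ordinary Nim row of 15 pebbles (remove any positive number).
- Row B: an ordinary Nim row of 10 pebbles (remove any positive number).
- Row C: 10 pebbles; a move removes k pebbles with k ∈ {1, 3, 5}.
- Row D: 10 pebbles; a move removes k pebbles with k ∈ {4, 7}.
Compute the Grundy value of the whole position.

Row A is a plain Nim row of size 15, so its Grundy value is 15.
Row B is a plain Nim row of size 10, so its Grundy value is 10.
For row C, compute g(0), g(1), … with moves {1, 3, 5}:
g(0) = mex{} = 0
g(1) = mex{0} = 1
g(2) = mex{1} = 0
g(3) = mex{0} = 1
g(4) = mex{1} = 0
g(5) = mex{0} = 1
g(6) = mex{1} = 0
g(7) = mex{0} = 1
g(8) = mex{1} = 0
g(9) = mex{0} = 1
g(10) = mex{1} = 0
So g(10) = 0.
Build the Grundy sequence for row D with g(k) = mex{g(k−s) : s ∈ {4, 7}, s ≤ k}:
k:     0  1  2  3  4  5  6  7  8  9 10
g(k):  0  0  0  0  1  1  1  1  2  2  2
So g(10) = 2.
The value of a disjunctive sum is the nim-sum of the parts.
Combined value = 15 XOR 10 XOR 0 XOR 2 = 7.

7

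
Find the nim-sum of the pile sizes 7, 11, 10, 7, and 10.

Nim-sum: 7 XOR 11 XOR 10 XOR 7 XOR 10 = 11.

11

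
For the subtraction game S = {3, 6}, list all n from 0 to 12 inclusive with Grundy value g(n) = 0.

Compute g(0), g(1), … for moves {3, 6}:
g(0) = mex{} = 0
g(1) = mex{} = 0
g(2) = mex{} = 0
g(3) = mex{0} = 1
g(4) = mex{0} = 1
g(5) = mex{0} = 1
g(6) = mex{0,1} = 2
g(7) = mex{0,1} = 2
g(8) = mex{0,1} = 2
g(9) = mex{1,2} = 0
g(10) = mex{1,2} = 0
g(11) = mex{1,2} = 0
g(12) = mex{0,2} = 1
The P-positions (g = 0) in 0..12 are 0, 1, 2, 9, 10, 11.

0, 1, 2, 9, 10, 11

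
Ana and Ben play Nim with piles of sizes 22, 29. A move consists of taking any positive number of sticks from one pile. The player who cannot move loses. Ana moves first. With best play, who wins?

Nim-sum: 22 ⊕ 29 = 11.
The nim-sum is 11 ≠ 0, so this is an N-position: the player to move can win; Ana has a winning move.

Ana wins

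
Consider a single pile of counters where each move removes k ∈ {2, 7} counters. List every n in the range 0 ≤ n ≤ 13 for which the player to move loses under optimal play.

0, 1, 4, 5, 9, 10, 13

Compute g(0), g(1), … for moves {2, 7}:
g(0) = mex{} = 0
g(1) = mex{} = 0
g(2) = mex{0} = 1
g(3) = mex{0} = 1
g(4) = mex{1} = 0
g(5) = mex{1} = 0
g(6) = mex{0} = 1
g(7) = mex{0} = 1
g(8) = mex{0,1} = 2
g(9) = mex{1} = 0
g(10) = mex{1,2} = 0
g(11) = mex{0} = 1
g(12) = mex{0} = 1
g(13) = mex{1} = 0
The P-positions (g = 0) in 0..13 are 0, 1, 4, 5, 9, 10, 13.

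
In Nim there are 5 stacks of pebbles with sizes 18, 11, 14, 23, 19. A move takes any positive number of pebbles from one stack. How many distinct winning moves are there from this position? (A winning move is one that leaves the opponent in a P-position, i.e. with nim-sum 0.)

In binary:
  10010  (18)
  01011  (11)
  01110  (14)
  10111  (23)
  10011  (19)
  -----
  10011  (19)
The overall nim-sum is X = 19. A stack of size p has a winning move iff p XOR X < p (reduce it to p XOR X).
  18: 18 XOR 19 = 1 < 18 — winning move (to 1).
  11: 11 XOR 19 = 24 ≥ 11 — no move.
  14: 14 XOR 19 = 29 ≥ 14 — no move.
  23: 23 XOR 19 = 4 < 23 — winning move (to 4).
  19: 19 XOR 19 = 0 < 19 — winning move (to 0).
That gives 3 winning moves.

3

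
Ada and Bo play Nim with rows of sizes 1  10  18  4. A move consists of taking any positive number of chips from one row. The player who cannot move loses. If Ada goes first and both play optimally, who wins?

Ada wins

Compute the nim-sum pairwise:
1 ^ 10 = 11
11 ^ 18 = 25
25 ^ 4 = 29
The nim-sum is 29 ≠ 0, so this is an N-position: the player to move can win; Ada has a winning move.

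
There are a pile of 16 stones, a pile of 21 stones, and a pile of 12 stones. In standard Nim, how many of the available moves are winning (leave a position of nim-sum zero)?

1

Bitwise XOR of the heap sizes:
  10000  (16)
  10101  (21)
  01100  (12)
  -----
  01001  (9)
The overall nim-sum is X = 9. A pile of size p has a winning move iff p XOR X < p (reduce it to p XOR X).
  16: 16 XOR 9 = 25 ≥ 16 — no move.
  21: 21 XOR 9 = 28 ≥ 21 — no move.
  12: 12 XOR 9 = 5 < 12 — winning move (to 5).
That gives 1 winning move.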